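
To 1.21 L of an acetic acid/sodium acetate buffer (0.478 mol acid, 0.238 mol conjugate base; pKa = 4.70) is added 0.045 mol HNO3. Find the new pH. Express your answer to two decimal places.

pH = 4.27

After neutralization: n(CH3COOH) = 0.523 mol, n(CH3COO-) = 0.193 mol.
Henderson–Hasselbalch with mole ratio 0.193/0.523: pH = 4.70 + (-0.433)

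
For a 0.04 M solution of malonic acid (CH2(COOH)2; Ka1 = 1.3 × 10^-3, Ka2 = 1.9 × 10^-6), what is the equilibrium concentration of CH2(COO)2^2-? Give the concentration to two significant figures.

1.9 × 10^-6 M

First ionization gives [H+] ≈ [CH2(COOH)COO-] = 6.59 × 10^-3 M.
Second step: Ka2 = [H+][CH2(COO)2^2-]/[CH2(COOH)COO-] ≈ [CH2(COO)2^2-] (since [H+] ≈ [CH2(COOH)COO-]).
So [CH2(COO)2^2-] ≈ Ka2.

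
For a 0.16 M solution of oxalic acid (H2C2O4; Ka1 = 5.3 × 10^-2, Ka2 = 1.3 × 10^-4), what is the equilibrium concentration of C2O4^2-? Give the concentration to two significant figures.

First ionization gives [H+] ≈ [HC2O4-] = 6.93 × 10^-2 M.
Second step: Ka2 = [H+][C2O4^2-]/[HC2O4-] ≈ [C2O4^2-] (since [H+] ≈ [HC2O4-]).
So [C2O4^2-] ≈ Ka2.

1.3 × 10^-4 M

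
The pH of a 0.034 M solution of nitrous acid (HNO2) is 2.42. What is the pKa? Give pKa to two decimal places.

pKa = 3.32

[H+] = 10^(-2.42) = 3.80 × 10^-3 M
At equilibrium [HA] = 0.034 − 3.80 × 10^-3 = 3.02 × 10^-2 M
Ka = [H+][A-]/[HA] = (3.80 × 10^-3)² / 3.02 × 10^-2 = 4.78 × 10^-4
pKa = -log(4.78 × 10^-4) = 3.32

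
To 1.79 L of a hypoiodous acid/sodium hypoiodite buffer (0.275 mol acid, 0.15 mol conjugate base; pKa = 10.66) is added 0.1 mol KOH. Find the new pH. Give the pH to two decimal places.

After neutralization: n(HOI) = 0.175 mol, n(OI-) = 0.25 mol.
Henderson–Hasselbalch with mole ratio 0.25/0.175: pH = 10.66 + (+0.155)

pH = 10.81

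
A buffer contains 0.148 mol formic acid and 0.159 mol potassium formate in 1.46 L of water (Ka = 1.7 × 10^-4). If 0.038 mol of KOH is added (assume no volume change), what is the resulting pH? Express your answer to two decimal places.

After neutralization: n(HCOOH) = 0.11 mol, n(HCOO-) = 0.197 mol.
pKa = −log(1.7 × 10^-4) = 3.770
pH = pKa + log(n_HCOO-/n_HCOOH) = 3.770 + log(0.197/0.11) = 3.770 + (+0.253)

pH = 4.02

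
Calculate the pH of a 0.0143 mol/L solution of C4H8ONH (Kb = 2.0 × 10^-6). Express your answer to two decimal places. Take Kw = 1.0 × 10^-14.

pH = 10.23

C4H8ONH + H2O ⇌ C4H8ONH2+ + OH-
From the ICE table, Kb = [OH-]²/(0.0143 − [OH-]) = 2.0 × 10^-6.
Since Kb ≪ C₀, [OH-] ≈ √(Kb·C₀) = 1.69 × 10^-4 M.
Check: 1.2% ionized — well under 5%, approximation valid.
pOH = 3.77, so pH = 14.00 − pOH = 10.23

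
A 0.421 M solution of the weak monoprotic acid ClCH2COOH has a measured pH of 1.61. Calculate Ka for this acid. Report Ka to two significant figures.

[H+] = 10^(-1.61) = 2.45 × 10^-2 M
At equilibrium [HA] = 0.421 − 2.45 × 10^-2 = 3.96 × 10^-1 M
Ka = [H+][A-]/[HA] = (2.45 × 10^-2)² / 3.96 × 10^-1 = 1.5 × 10^-3

Ka = 1.5 × 10^-3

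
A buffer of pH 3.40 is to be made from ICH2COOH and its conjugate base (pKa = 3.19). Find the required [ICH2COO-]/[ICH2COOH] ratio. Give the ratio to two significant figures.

pH = pKa + log(r) ⇒ log(r) = 3.40 − 3.19 = +0.21
r = [ICH2COO-]/[ICH2COOH] = 10^(+0.21) = 1.62

ratio = 1.6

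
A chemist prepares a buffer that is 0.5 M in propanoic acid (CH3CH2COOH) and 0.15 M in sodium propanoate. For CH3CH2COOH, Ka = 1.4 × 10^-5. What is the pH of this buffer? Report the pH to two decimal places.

pKa = −log(1.4 × 10^-5) = 4.854
pH = pKa + log([A⁻]/[HA]) = 4.854 + log(0.15/0.5)
pH = 4.854 + (-0.523) = 4.33

pH = 4.33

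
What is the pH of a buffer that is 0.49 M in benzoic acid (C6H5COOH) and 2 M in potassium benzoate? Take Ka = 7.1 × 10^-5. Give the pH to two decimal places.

pH = 4.76

pKa = −log(7.1 × 10^-5) = 4.149
Henderson–Hasselbalch: pH = pKa + log([C6H5COO-]/[C6H5COOH]) = 4.149 + log(2/0.49)
pH = 4.149 + (+0.611) = 4.76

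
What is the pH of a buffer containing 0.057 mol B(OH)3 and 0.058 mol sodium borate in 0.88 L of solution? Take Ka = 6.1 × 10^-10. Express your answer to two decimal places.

pKa = −log(6.1 × 10^-10) = 9.215
Using pH = pKa + log([base]/[acid]) with [base]/[acid] = 0.058/0.057:
pH = 9.215 + (+0.008) = 9.22

pH = 9.22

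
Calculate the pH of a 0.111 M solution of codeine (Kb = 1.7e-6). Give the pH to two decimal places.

pH = 10.64

C18H21NO3 + H2O ⇌ C18H22NO3+ + OH-
Let x = [OH-] at equilibrium. Kb = x²/(0.111 − x).
Since Kb ≪ C₀, x ≈ √(Kb·C₀) = 4.34 × 10^-4 M.
(x/C₀ = 0.39% < 5%, so the approximation holds.)
pOH = 3.36, so pH = 14.00 − pOH = 10.64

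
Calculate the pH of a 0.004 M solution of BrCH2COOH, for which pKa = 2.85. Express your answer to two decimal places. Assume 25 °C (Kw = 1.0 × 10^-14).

BrCH2COOH ⇌ BrCH2COO- + H+
Ka = 10^(−2.85) = 1.41 × 10^-3
From the ICE table, Ka = [H+]²/(0.004 − [H+]) = 1.41 × 10^-3.
[H+] is not negligible relative to C₀; solve [H+]² + 0.00141·[H+] − 5.64e-06 = 0.
[H+] = [−0.00141 + √(0.00141² + 2.26e-05)]/2 = 1.77 × 10^-3 M
pH = −log(1.77 × 10^-3) = 2.75

pH = 2.75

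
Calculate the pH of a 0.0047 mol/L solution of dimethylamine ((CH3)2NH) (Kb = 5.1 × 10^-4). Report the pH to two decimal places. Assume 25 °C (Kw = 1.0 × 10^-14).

(CH3)2NH + H2O ⇌ (CH3)2NH2+ + OH-
Let x = [OH-] at equilibrium. Kb = x²/(0.0047 − x).
Here C₀/Kb ≈ 9.22, so the small-x approximation fails. Use the quadratic:
x = [−0.00051 + √(0.00051² + 9.59e-06)]/2 = 1.31 × 10^-3 M
pOH = −log(1.31 × 10^-3) = 2.88; pH = 14.00 − 2.88 = 11.12

pH = 11.12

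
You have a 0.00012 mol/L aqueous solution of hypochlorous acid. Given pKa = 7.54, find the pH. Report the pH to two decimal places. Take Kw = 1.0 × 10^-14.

pH = 5.73

HOCl ⇌ OCl- + H+
Ka = 10^(−7.54) = 2.88 × 10^-8
Ka = x²/(0.00012 − x) = 2.88 × 10^-8
Since Ka ≪ C₀, x ≈ √(Ka·C₀) = 1.86 × 10^-6 M.
pH = −log[H+] = −log(1.86 × 10^-6) = 5.73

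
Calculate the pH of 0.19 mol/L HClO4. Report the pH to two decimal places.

HClO4 is a strong acid and dissociates completely, so [H+] = 0.19 M.
pH = -log(0.19) = 0.72

pH = 0.72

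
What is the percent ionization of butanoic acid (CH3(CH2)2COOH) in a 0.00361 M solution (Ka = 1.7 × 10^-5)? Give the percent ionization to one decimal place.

6.6%

CH3(CH2)2COOH ⇌ CH3(CH2)2COO- + H+; let x = [H+] at equilibrium.
Ka = x²/(C₀ − x); solving the quadratic gives x = 2.39 × 10^-4 M.
Fraction ionized = 2.39 × 10^-4 / 0.00361 = 0.0662 → 6.6%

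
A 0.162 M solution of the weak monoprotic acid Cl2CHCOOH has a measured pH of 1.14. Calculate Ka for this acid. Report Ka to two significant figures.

[H+] = 10^(-1.14) = 7.24 × 10^-2 M
At equilibrium [HA] = 0.162 − 7.24 × 10^-2 = 8.96 × 10^-2 M
Ka = [H+][A-]/[HA] = (7.24 × 10^-2)² / 8.96 × 10^-2 = 5.9 × 10^-2

Ka = 5.9 × 10^-2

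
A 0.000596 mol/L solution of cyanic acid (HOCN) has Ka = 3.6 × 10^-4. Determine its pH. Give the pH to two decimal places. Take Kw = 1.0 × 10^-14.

pH = 3.50

HOCN ⇌ OCN- + H+
From the ICE table, Ka = x²/(0.000596 − x) = 3.6 × 10^-4.
x is not negligible relative to C₀; solve x² + 0.00036·x − 2.15e-07 = 0.
x = [−0.00036 + √(0.00036² + 8.58e-07)]/2 = 3.17 × 10^-4 M
pH = −log(3.17 × 10^-4) = 3.50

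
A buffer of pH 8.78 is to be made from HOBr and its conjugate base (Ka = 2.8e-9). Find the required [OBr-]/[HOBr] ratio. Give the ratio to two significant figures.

pKa = -log(2.8 × 10^-9) = 8.553
pH = pKa + log(r) ⇒ log(r) = 8.78 − 8.553 = +0.227
r = [OBr-]/[HOBr] = 10^(+0.227) = 1.69

ratio = 1.7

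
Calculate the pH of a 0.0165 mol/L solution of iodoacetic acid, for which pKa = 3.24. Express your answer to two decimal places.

ICH2COOH ⇌ ICH2COO- + H+
Ka = 10^(−3.24) = 5.75 × 10^-4
From the ICE table, Ka = [H+]²/(0.0165 − [H+]) = 5.75 × 10^-4.
Here C₀/Ka ≈ 28.7, so the small-[H+] approximation fails. Use the quadratic:
[H+] = [−0.000575 + √(0.000575² + 3.8e-05)]/2 = 2.81 × 10^-3 M
pH = −log(2.81 × 10^-3) = 2.55

pH = 2.55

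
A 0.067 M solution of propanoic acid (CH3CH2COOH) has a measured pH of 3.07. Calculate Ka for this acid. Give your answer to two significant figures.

Ka = 1.1 × 10^-5

[H+] = 10^(-3.07) = 8.51 × 10^-4 M
At equilibrium [HA] = 0.067 − 8.51 × 10^-4 = 6.61 × 10^-2 M
Ka = [H+][A-]/[HA] = (8.51 × 10^-4)² / 6.61 × 10^-2 = 1.1 × 10^-5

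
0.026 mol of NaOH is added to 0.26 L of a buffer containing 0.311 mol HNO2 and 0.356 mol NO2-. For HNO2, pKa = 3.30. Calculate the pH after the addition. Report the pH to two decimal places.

After neutralization: n(HNO2) = 0.285 mol, n(NO2-) = 0.382 mol.
Henderson–Hasselbalch with mole ratio 0.382/0.285: pH = 3.30 + (+0.127)

pH = 3.43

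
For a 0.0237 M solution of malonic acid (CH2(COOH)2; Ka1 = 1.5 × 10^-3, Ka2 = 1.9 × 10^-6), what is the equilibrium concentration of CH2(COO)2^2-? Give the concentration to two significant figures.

First ionization gives [H+] ≈ [CH2(COOH)COO-] = 5.26 × 10^-3 M.
Second step: Ka2 = [H+][CH2(COO)2^2-]/[CH2(COOH)COO-] ≈ [CH2(COO)2^2-] (since [H+] ≈ [CH2(COOH)COO-]).
So [CH2(COO)2^2-] ≈ Ka2.

1.9 × 10^-6 M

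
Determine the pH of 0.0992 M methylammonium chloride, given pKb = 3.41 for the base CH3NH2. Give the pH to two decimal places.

pH = 5.80

CH3NH3+ is the conjugate acid of the weak base CH3NH2.
Kb = 10^(−3.41) = 3.89 × 10^-4
Ka = Kw/Kb = 1.0×10^-14 / 3.89 × 10^-4 = 2.57 × 10^-11
Let x = [H+] at equilibrium. Ka = x²/(0.0992 − x).
Neglecting x in the denominator: x = √(2.57 × 10^-11 × 0.0992) = 1.60 × 10^-6 M
pH = −log(1.60 × 10^-6) = 5.80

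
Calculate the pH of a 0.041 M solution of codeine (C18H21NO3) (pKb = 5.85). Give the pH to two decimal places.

pH = 10.38

C18H21NO3 + H2O ⇌ C18H22NO3+ + OH-
Kb = 10^(−5.85) = 1.41 × 10^-6
Let x = [OH-] at equilibrium. Kb = x²/(0.041 − x).
Neglecting x in the denominator: x = √(1.41 × 10^-6 × 0.041) = 2.40 × 10^-4 M
Check: 0.59% ionized — well under 5%, approximation valid.
pOH = −log(2.40 × 10^-4) = 3.62; pH = 14.00 − 3.62 = 10.38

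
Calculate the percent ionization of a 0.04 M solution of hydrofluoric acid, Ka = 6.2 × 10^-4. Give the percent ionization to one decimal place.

11.7%

HF ⇌ F- + H+; let x = [H+] at equilibrium.
Ka = x²/(C₀ − x); solving the quadratic gives x = 4.68 × 10^-3 M.
Fraction ionized = 4.68 × 10^-3 / 0.04 = 0.1170 → 11.7%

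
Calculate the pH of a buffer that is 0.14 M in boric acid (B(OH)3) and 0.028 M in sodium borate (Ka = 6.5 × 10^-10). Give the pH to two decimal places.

pH = 8.49

pKa = −log(6.5 × 10^-10) = 9.187
Henderson–Hasselbalch: pH = pKa + log([B(OH)4-]/[B(OH)3]) = 9.187 + log(0.028/0.14)
pH = 9.187 + (-0.699) = 8.49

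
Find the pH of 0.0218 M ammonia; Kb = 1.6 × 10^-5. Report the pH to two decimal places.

pH = 10.77

NH3 + H2O ⇌ NH4+ + OH-
Kb = x²/(0.0218 − x) = 1.6 × 10^-5
Neglecting x in the denominator: x = √(1.6 × 10^-5 × 0.0218) = 5.91 × 10^-4 M
(x/C₀ = 2.7% < 5%, so the approximation holds.)
pOH = −log(5.91 × 10^-4) = 3.23; pH = 14.00 − 3.23 = 10.77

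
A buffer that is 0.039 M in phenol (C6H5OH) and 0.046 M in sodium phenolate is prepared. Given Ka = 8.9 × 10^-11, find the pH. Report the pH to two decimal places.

pH = 10.12

pKa = −log(8.9 × 10^-11) = 10.051
pH = pKa + log([A⁻]/[HA]) = 10.051 + log(0.046/0.039)
pH = 10.051 + (+0.072) = 10.12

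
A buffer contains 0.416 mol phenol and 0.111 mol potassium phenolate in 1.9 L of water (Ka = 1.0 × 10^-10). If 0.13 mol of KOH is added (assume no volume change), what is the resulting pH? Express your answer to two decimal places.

pH = 9.93

After neutralization: n(C6H5OH) = 0.286 mol, n(C6H5O-) = 0.241 mol.
pKa = −log(1.0 × 10^-10) = 10.000
Henderson–Hasselbalch with mole ratio 0.241/0.286: pH = 10.000 + (-0.074)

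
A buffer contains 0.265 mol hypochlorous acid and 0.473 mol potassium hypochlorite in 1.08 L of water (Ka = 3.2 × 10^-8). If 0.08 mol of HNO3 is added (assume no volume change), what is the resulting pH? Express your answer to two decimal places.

After neutralization: n(HOCl) = 0.345 mol, n(OCl-) = 0.393 mol.
pKa = −log(3.2 × 10^-8) = 7.495
pH = pKa + log(n_OCl-/n_HOCl) = 7.495 + log(0.393/0.345) = 7.495 + (+0.057)

pH = 7.55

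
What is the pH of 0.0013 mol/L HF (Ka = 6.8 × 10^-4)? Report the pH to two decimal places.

HF ⇌ F- + H+
Ka = [H+]²/(0.0013 − [H+]) = 6.8 × 10^-4
[H+] is not negligible relative to C₀; solve [H+]² + 0.00068·[H+] − 8.84e-07 = 0.
[H+] = [−0.00068 + √(0.00068² + 3.54e-06)]/2 = 6.60 × 10^-4 M
pH = −log(6.60 × 10^-4) = 3.18

pH = 3.18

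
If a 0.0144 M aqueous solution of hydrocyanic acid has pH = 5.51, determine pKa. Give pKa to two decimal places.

[H+] = 10^(-5.51) = 3.09 × 10^-6 M
At equilibrium [HA] = 0.0144 − 3.09 × 10^-6 = 1.44 × 10^-2 M
Ka = [H+][A-]/[HA] = (3.09 × 10^-6)² / 1.44 × 10^-2 = 6.63 × 10^-10
pKa = -log(6.63 × 10^-10) = 9.18

pKa = 9.18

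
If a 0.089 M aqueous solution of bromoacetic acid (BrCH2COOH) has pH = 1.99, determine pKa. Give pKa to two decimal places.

[H+] = 10^(-1.99) = 1.02 × 10^-2 M
At equilibrium [HA] = 0.089 − 1.02 × 10^-2 = 7.88 × 10^-2 M
Ka = [H+][A-]/[HA] = (1.02 × 10^-2)² / 7.88 × 10^-2 = 1.32 × 10^-3
pKa = -log(1.32 × 10^-3) = 2.88

pKa = 2.88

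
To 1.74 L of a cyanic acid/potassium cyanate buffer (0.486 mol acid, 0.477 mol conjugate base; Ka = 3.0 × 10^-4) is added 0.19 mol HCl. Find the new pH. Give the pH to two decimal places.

After neutralization: n(HOCN) = 0.676 mol, n(OCN-) = 0.287 mol.
pKa = −log(3.0 × 10^-4) = 3.523
Henderson–Hasselbalch with mole ratio 0.287/0.676: pH = 3.523 + (-0.372)

pH = 3.15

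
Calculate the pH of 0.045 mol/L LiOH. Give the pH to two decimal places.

LiOH is a strong base; [OH-] = 0.045 M.
pOH = -log(0.045) = 1.35
pH = 14.00 - 1.35 = 12.65

pH = 12.65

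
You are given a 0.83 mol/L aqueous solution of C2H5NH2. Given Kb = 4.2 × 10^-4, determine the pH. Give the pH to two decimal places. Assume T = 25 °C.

pH = 12.27

C2H5NH2 + H2O ⇌ C2H5NH3+ + OH-
Kb = [OH-]²/(0.83 − [OH-]) = 4.2 × 10^-4
Assume [OH-] ≪ 0.83: [OH-] ≈ √(4.2 × 10^-4 × 0.83) = 1.87 × 10^-2 M
pOH = 1.73, so pH = 14.00 − pOH = 12.27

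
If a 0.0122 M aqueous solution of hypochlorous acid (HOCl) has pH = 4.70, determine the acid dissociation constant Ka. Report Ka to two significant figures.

Ka = 3.3 × 10^-8

[H+] = 10^(-4.70) = 2.00 × 10^-5 M
At equilibrium [HA] = 0.0122 − 2.00 × 10^-5 = 1.22 × 10^-2 M
Ka = [H+][A-]/[HA] = (2.00 × 10^-5)² / 1.22 × 10^-2 = 3.3 × 10^-8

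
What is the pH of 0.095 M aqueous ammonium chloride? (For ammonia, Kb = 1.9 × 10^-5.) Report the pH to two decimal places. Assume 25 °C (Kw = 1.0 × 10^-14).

NH4+ is the conjugate acid of the weak base NH3.
Ka = Kw/Kb = 1.0×10^-14 / 1.9 × 10^-5 = 5.26 × 10^-10
Ka = [H+]²/(0.095 − [H+]) = 5.26 × 10^-10
Neglecting [H+] in the denominator: [H+] = √(5.26 × 10^-10 × 0.095) = 7.07 × 10^-6 M
pH = −log(7.07 × 10^-6) = 5.15

pH = 5.15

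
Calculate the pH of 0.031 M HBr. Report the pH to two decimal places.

pH = 1.51

HBr is a strong acid and dissociates completely, so [H+] = 0.031 M.
pH = -log(0.031) = 1.51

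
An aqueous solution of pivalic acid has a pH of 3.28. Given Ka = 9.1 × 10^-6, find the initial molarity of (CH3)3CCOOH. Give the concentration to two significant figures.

C₀ = 3.1 × 10^-2 M

[H+] = 10^(-3.28) = 5.25 × 10^-4 M = x
Ka = x²/(C₀ − x) ⇒ C₀ = x + x²/Ka
C₀ = 5.25 × 10^-4 + (5.25 × 10^-4)²/(9.1 × 10^-6) = 3.08 × 10^-2 M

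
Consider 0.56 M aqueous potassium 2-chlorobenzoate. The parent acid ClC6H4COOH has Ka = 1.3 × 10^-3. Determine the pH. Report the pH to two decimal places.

ClC6H4COO- is the conjugate base of the weak acid ClC6H4COOH.
Kb = Kw/Ka = 1.0×10^-14 / 1.3 × 10^-3 = 7.69 × 10^-12
Kb = x²/(0.56 − x) = 7.69 × 10^-12
Since Kb ≪ C₀, x ≈ √(Kb·C₀) = 2.08 × 10^-6 M.
(x/C₀ = 0.00037% < 5%, so the approximation holds.)
pOH = −log(2.08 × 10^-6) = 5.68; pH = 14.00 − 5.68 = 8.32

pH = 8.32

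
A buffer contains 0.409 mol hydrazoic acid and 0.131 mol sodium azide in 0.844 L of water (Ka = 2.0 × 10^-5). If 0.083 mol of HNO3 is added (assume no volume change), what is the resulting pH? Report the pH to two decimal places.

After neutralization: n(HN3) = 0.492 mol, n(N3-) = 0.048 mol.
pKa = −log(2.0 × 10^-5) = 4.699
pH = pKa + log([A⁻]/[HA]) = 4.699 + log(0.048/0.492) = 4.699 -1.011

pH = 3.69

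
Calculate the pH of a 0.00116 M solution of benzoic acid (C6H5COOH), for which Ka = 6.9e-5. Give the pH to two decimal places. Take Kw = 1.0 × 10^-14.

C6H5COOH ⇌ C6H5COO- + H+
From the ICE table, Ka = x²/(0.00116 − x) = 6.9 × 10^-5.
x is not negligible relative to C₀; solve x² + 6.9e-05·x − 8e-08 = 0.
x = [−6.9e-05 + √(6.9e-05² + 3.2e-07)]/2 = 2.51 × 10^-4 M
pH = −log[H+] = −log(2.51 × 10^-4) = 3.60

pH = 3.60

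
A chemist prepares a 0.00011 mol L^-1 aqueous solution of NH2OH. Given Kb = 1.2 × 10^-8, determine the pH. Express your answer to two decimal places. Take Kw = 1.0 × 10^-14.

NH2OH + H2O ⇌ NH3OH+ + OH-
Let x = [OH-] at equilibrium. Kb = x²/(0.00011 − x).
Neglecting x in the denominator: x = √(1.2 × 10^-8 × 0.00011) = 1.15 × 10^-6 M
pOH = −log(1.15 × 10^-6) = 5.94; pH = 14.00 − 5.94 = 8.06

pH = 8.06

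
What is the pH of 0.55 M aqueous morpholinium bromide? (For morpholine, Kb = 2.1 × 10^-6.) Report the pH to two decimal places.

pH = 4.29

C4H8ONH2+ is the conjugate acid of the weak base C4H8ONH.
Ka = Kw/Kb = 1.0×10^-14 / 2.1 × 10^-6 = 4.76 × 10^-9
Ka = [H+]²/(0.55 − [H+]) = 4.76 × 10^-9
Assume [H+] ≪ 0.55: [H+] ≈ √(4.76 × 10^-9 × 0.55) = 5.12 × 10^-5 M
pH = −log(5.12 × 10^-5) = 4.29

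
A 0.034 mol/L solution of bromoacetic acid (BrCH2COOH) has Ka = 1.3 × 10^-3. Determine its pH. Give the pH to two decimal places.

BrCH2COOH ⇌ BrCH2COO- + H+
Ka = x²/(0.034 − x) = 1.3 × 10^-3
The 5% rule fails; solving x² + Ka·x − Ka·C₀ = 0 exactly:
x = (−Ka + √(Ka² + 4·Ka·C₀))/2 = 6.03 × 10^-3 M
pH = −log(6.03 × 10^-3) = 2.22

pH = 2.22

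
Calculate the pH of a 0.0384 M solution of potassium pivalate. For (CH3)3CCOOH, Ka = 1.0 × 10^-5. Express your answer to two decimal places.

(CH3)3CCOO- is the conjugate base of the weak acid (CH3)3CCOOH.
Kb = Kw/Ka = 1.0×10^-14 / 1.0 × 10^-5 = 1.00 × 10^-9
From the ICE table, Kb = [OH-]²/(0.0384 − [OH-]) = 1.00 × 10^-9.
Since Kb ≪ C₀, [OH-] ≈ √(Kb·C₀) = 6.20 × 10^-6 M.
Check: 0.016% ionized — well under 5%, approximation valid.
pOH = 5.21, so pH = 14.00 − pOH = 8.79

pH = 8.79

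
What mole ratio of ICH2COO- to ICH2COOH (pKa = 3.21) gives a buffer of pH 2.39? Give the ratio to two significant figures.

pH = pKa + log(r) ⇒ log(r) = 2.39 − 3.21 = -0.82
r = [ICH2COO-]/[ICH2COOH] = 10^(-0.82) = 0.151

ratio = 0.15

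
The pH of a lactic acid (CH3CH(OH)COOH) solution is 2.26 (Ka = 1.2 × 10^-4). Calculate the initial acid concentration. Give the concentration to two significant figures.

C₀ = 2.6 × 10^-1 M

[H+] = 10^(-2.26) = 5.50 × 10^-3 M = x
Ka = x²/(C₀ − x) ⇒ C₀ = x + x²/Ka
C₀ = 5.50 × 10^-3 + (5.50 × 10^-3)²/(1.2 × 10^-4) = 2.58 × 10^-1 M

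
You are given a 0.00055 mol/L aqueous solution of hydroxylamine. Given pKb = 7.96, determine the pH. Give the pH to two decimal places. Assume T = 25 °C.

NH2OH + H2O ⇌ NH3OH+ + OH-
Kb = 10^(−7.96) = 1.10 × 10^-8
Kb = [OH-]²/(0.00055 − [OH-]) = 1.10 × 10^-8
Neglecting [OH-] in the denominator: [OH-] = √(1.10 × 10^-8 × 0.00055) = 2.46 × 10^-6 M
([OH-]/C₀ = 0.45% < 5%, so the approximation holds.)
pOH = 5.61, so pH = 14.00 − pOH = 8.39

pH = 8.39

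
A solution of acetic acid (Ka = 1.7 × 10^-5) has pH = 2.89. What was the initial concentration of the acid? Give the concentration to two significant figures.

C₀ = 9.9 × 10^-2 M

[H+] = 10^(-2.89) = 1.29 × 10^-3 M = x
Ka = x²/(C₀ − x) ⇒ C₀ = x + x²/Ka
C₀ = 1.29 × 10^-3 + (1.29 × 10^-3)²/(1.7 × 10^-5) = 9.92 × 10^-2 M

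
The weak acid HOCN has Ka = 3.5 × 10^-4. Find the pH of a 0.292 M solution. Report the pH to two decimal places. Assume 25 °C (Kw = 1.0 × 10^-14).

HOCN ⇌ OCN- + H+
Ka = [H+]²/(0.292 − [H+]) = 3.5 × 10^-4
Assume [H+] ≪ 0.292: [H+] ≈ √(3.5 × 10^-4 × 0.292) = 1.01 × 10^-2 M
([H+]/C₀ = 3.5% < 5%, so the approximation holds.)
pH = −log[H+] = −log(1.01 × 10^-2) = 2.00

pH = 2.00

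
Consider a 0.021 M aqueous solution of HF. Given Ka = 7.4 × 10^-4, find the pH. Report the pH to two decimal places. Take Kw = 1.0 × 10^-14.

pH = 2.44

HF ⇌ F- + H+
From the ICE table, Ka = [H+]²/(0.021 − [H+]) = 7.4 × 10^-4.
The 5% rule fails; solving [H+]² + Ka·[H+] − Ka·C₀ = 0 exactly:
[H+] = [−0.00074 + √(0.00074² + 6.22e-05)]/2 = 3.59 × 10^-3 M
pH = −log[H+] = −log(3.59 × 10^-3) = 2.44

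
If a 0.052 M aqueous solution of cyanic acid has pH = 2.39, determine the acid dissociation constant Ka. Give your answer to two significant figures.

Ka = 3.5 × 10^-4

[H+] = 10^(-2.39) = 4.07 × 10^-3 M
At equilibrium [HA] = 0.052 − 4.07 × 10^-3 = 4.79 × 10^-2 M
Ka = [H+][A-]/[HA] = (4.07 × 10^-3)² / 4.79 × 10^-2 = 3.5 × 10^-4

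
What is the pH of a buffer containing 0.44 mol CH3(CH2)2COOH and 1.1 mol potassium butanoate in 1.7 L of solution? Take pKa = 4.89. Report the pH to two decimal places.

Using pH = pKa + log([base]/[acid]) with [base]/[acid] = 1.1/0.44:
pH = 4.89 + (+0.398) = 5.29

pH = 5.29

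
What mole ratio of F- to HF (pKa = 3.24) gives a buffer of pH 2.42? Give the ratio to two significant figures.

pH = pKa + log(r) ⇒ log(r) = 2.42 − 3.24 = -0.82
r = [F-]/[HF] = 10^(-0.82) = 0.151

ratio = 0.15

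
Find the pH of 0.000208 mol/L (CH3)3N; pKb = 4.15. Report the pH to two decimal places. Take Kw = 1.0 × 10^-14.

pH = 9.96

(CH3)3N + H2O ⇌ (CH3)3NH+ + OH-
Kb = 10^(−4.15) = 7.08 × 10^-5
Kb = x²/(0.000208 − x) = 7.08 × 10^-5
x is not negligible relative to C₀; solve x² + 7.08e-05·x − 1.47e-08 = 0.
x = [−7.08e-05 + √(7.08e-05² + 5.89e-08)]/2 = 9.10 × 10^-5 M
pOH = −log(9.10 × 10^-5) = 4.04; pH = 14.00 − 4.04 = 9.96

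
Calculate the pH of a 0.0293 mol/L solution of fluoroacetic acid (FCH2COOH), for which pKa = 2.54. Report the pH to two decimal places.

FCH2COOH ⇌ FCH2COO- + H+
Ka = 10^(−2.54) = 2.88 × 10^-3
Ka = [H+]²/(0.0293 − [H+]) = 2.88 × 10^-3
[H+] is not negligible relative to C₀; solve [H+]² + 0.00288·[H+] − 8.44e-05 = 0.
[H+] = [−0.00288 + √(0.00288² + 0.000338)]/2 = 7.86 × 10^-3 M
pH = −log[H+] = −log(7.86 × 10^-3) = 2.10

pH = 2.10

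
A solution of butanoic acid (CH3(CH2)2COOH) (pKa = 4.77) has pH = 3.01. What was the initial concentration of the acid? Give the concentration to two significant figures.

[H+] = 10^(-3.01) = 9.77 × 10^-4 M = x
Ka = 10^(−4.77) = 1.70 × 10^-5
Ka = x²/(C₀ − x) ⇒ C₀ = x + x²/Ka
C₀ = 9.77 × 10^-4 + (9.77 × 10^-4)²/(1.70 × 10^-5) = 5.71 × 10^-2 M

C₀ = 5.7 × 10^-2 M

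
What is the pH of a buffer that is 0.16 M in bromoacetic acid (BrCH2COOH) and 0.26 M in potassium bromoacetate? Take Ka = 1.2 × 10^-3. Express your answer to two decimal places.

pH = 3.13

pKa = −log(1.2 × 10^-3) = 2.921
Henderson–Hasselbalch: pH = pKa + log([BrCH2COO-]/[BrCH2COOH]) = 2.921 + log(0.26/0.16)
pH = 2.921 + (+0.211) = 3.13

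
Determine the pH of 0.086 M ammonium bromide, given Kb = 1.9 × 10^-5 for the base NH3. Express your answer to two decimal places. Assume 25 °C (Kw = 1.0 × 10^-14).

pH = 5.17

NH4+ is the conjugate acid of the weak base NH3.
Ka = Kw/Kb = 1.0×10^-14 / 1.9 × 10^-5 = 5.26 × 10^-10
From the ICE table, Ka = x²/(0.086 − x) = 5.26 × 10^-10.
Neglecting x in the denominator: x = √(5.26 × 10^-10 × 0.086) = 6.73 × 10^-6 M
pH = −log[H+] = −log(6.73 × 10^-6) = 5.17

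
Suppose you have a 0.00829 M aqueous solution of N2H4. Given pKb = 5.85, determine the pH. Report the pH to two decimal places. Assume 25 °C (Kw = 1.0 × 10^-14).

N2H4 + H2O ⇌ N2H5+ + OH-
Kb = 10^(−5.85) = 1.41 × 10^-6
From the ICE table, Kb = [OH-]²/(0.00829 − [OH-]) = 1.41 × 10^-6.
Since Kb ≪ C₀, [OH-] ≈ √(Kb·C₀) = 1.08 × 10^-4 M.
pOH = −log(1.08 × 10^-4) = 3.97; pH = 14.00 − 3.97 = 10.03

pH = 10.03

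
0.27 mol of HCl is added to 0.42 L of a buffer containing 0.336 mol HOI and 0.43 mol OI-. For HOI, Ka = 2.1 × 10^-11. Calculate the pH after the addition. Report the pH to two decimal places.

pH = 10.10

After neutralization: n(HOI) = 0.606 mol, n(OI-) = 0.16 mol.
pKa = −log(2.1 × 10^-11) = 10.678
Henderson–Hasselbalch with mole ratio 0.16/0.606: pH = 10.678 + (-0.578)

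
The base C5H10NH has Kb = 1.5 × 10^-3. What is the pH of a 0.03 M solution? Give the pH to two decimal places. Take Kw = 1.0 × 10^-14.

C5H10NH + H2O ⇌ C5H10NH2+ + OH-
Kb = x²/(0.03 − x) = 1.5 × 10^-3
The 5% rule fails; solving x² + Kb·x − Kb·C₀ = 0 exactly:
x = [−0.0015 + √(0.0015² + 0.00018)]/2 = 6.00 × 10^-3 M
pOH = 2.22, so pH = 14.00 − pOH = 11.78

pH = 11.78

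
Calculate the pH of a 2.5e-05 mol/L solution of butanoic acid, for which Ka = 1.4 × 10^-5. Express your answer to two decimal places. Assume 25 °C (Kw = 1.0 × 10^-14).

pH = 4.89

CH3(CH2)2COOH ⇌ CH3(CH2)2COO- + H+
Let x = [H+] at equilibrium. Ka = x²/(2.5e-05 − x).
The 5% rule fails; solving x² + Ka·x − Ka·C₀ = 0 exactly:
x = (−Ka + √(Ka² + 4·Ka·C₀))/2 = 1.30 × 10^-5 M
pH = −log[H+] = −log(1.30 × 10^-5) = 4.89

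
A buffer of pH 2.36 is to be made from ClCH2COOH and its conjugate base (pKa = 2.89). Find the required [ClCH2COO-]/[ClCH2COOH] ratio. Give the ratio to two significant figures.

pH = pKa + log(r) ⇒ log(r) = 2.36 − 2.89 = -0.53
r = [ClCH2COO-]/[ClCH2COOH] = 10^(-0.53) = 0.295

ratio = 0.30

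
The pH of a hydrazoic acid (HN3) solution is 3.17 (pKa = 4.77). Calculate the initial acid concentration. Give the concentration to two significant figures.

C₀ = 2.8 × 10^-2 M

[H+] = 10^(-3.17) = 6.76 × 10^-4 M = x
Ka = 10^(−4.77) = 1.70 × 10^-5
Ka = x²/(C₀ − x) ⇒ C₀ = x + x²/Ka
C₀ = 6.76 × 10^-4 + (6.76 × 10^-4)²/(1.70 × 10^-5) = 2.76 × 10^-2 M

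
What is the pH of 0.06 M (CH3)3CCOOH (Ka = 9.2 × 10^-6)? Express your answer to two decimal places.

pH = 3.13

(CH3)3CCOOH ⇌ (CH3)3CCOO- + H+
Ka = [H+]²/(0.06 − [H+]) = 9.2 × 10^-6
Neglecting [H+] in the denominator: [H+] = √(9.2 × 10^-6 × 0.06) = 7.43 × 10^-4 M
pH = −log[H+] = −log(7.43 × 10^-4) = 3.13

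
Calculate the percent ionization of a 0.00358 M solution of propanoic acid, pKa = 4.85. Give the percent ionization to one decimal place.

CH3CH2COOH ⇌ CH3CH2COO- + H+; let x = [H+] at equilibrium.
Ka = 10^(−4.85) = 1.41 × 10^-5
Ka = x²/(C₀ − x); solving the quadratic gives x = 2.18 × 10^-4 M.
Fraction ionized = 2.18 × 10^-4 / 0.00358 = 0.0609 → 6.1%

6.1%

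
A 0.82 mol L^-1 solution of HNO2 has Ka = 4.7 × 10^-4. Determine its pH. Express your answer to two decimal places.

HNO2 ⇌ NO2- + H+
Ka = [H+]²/(0.82 − [H+]) = 4.7 × 10^-4
Neglecting [H+] in the denominator: [H+] = √(4.7 × 10^-4 × 0.82) = 1.96 × 10^-2 M
pH = −log[H+] = −log(1.96 × 10^-2) = 1.71

pH = 1.71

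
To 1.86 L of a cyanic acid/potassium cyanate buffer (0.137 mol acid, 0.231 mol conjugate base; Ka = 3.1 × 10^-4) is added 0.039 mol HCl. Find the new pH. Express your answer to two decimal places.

Added H+ converts OCN- to HOCN: HOCN → 0.176 mol, OCN- → 0.192 mol.
pKa = −log(3.1 × 10^-4) = 3.509
pH = pKa + log([A⁻]/[HA]) = 3.509 + log(0.192/0.176) = 3.509 +0.038

pH = 3.55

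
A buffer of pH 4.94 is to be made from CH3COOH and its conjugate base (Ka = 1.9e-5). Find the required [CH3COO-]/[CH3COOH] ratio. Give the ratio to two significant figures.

pKa = -log(1.9 × 10^-5) = 4.721
pH = pKa + log(r) ⇒ log(r) = 4.94 − 4.721 = +0.219
r = [CH3COO-]/[CH3COOH] = 10^(+0.219) = 1.66

ratio = 1.7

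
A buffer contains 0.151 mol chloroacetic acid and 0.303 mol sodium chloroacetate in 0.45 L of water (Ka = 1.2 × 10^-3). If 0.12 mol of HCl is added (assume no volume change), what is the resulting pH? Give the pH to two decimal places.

pH = 2.75

After neutralization: n(ClCH2COOH) = 0.271 mol, n(ClCH2COO-) = 0.183 mol.
pKa = −log(1.2 × 10^-3) = 2.921
Henderson–Hasselbalch with mole ratio 0.183/0.271: pH = 2.921 + (-0.171)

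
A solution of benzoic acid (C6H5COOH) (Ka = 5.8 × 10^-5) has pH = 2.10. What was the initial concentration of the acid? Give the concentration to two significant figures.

C₀ = 1.1 M

[H+] = 10^(-2.10) = 7.94 × 10^-3 M = x
Ka = x²/(C₀ − x) ⇒ C₀ = x + x²/Ka
C₀ = 7.94 × 10^-3 + (7.94 × 10^-3)²/(5.8 × 10^-5) = 1.09 M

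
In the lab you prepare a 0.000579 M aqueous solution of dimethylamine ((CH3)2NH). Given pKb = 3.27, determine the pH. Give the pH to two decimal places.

pH = 10.54

(CH3)2NH + H2O ⇌ (CH3)2NH2+ + OH-
Kb = 10^(−3.27) = 5.37 × 10^-4
Kb = [OH-]²/(0.000579 − [OH-]) = 5.37 × 10^-4
[OH-] is not negligible relative to C₀; solve [OH-]² + 0.000537·[OH-] − 3.11e-07 = 0.
[OH-] = [−0.000537 + √(0.000537² + 1.24e-06)]/2 = 3.50 × 10^-4 M
pOH = −log(3.50 × 10^-4) = 3.46; pH = 14.00 − 3.46 = 10.54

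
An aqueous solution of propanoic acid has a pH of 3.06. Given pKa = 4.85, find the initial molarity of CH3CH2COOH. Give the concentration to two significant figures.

C₀ = 5.5 × 10^-2 M

[H+] = 10^(-3.06) = 8.71 × 10^-4 M = x
Ka = 10^(−4.85) = 1.41 × 10^-5
Ka = x²/(C₀ − x) ⇒ C₀ = x + x²/Ka
C₀ = 8.71 × 10^-4 + (8.71 × 10^-4)²/(1.41 × 10^-5) = 5.47 × 10^-2 M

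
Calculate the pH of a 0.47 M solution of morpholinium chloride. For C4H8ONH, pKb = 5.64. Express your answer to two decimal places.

C4H8ONH2+ is the conjugate acid of the weak base C4H8ONH.
Kb = 10^(−5.64) = 2.29 × 10^-6
Ka = Kw/Kb = 1.0×10^-14 / 2.29 × 10^-6 = 4.37 × 10^-9
Ka = x²/(0.47 − x) = 4.37 × 10^-9
Assume x ≪ 0.47: x ≈ √(4.37 × 10^-9 × 0.47) = 4.53 × 10^-5 M
pH = −log(4.53 × 10^-5) = 4.34

pH = 4.34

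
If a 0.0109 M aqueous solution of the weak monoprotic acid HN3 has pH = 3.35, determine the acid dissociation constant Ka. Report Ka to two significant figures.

Ka = 1.9 × 10^-5

[H+] = 10^(-3.35) = 4.47 × 10^-4 M
At equilibrium [HA] = 0.0109 − 4.47 × 10^-4 = 1.05 × 10^-2 M
Ka = [H+][A-]/[HA] = (4.47 × 10^-4)² / 1.05 × 10^-2 = 1.9 × 10^-5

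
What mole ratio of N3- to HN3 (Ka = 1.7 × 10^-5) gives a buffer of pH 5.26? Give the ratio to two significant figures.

ratio = 3.1

pKa = -log(1.7 × 10^-5) = 4.770
pH = pKa + log(r) ⇒ log(r) = 5.26 − 4.770 = +0.490
r = [N3-]/[HN3] = 10^(+0.490) = 3.09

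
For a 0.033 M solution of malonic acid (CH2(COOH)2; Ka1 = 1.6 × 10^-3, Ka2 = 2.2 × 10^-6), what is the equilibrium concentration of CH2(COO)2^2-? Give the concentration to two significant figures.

First ionization gives [H+] ≈ [CH2(COOH)COO-] = 6.51 × 10^-3 M.
Second step: Ka2 = [H+][CH2(COO)2^2-]/[CH2(COOH)COO-] ≈ [CH2(COO)2^2-] (since [H+] ≈ [CH2(COOH)COO-]).
So [CH2(COO)2^2-] ≈ Ka2.

2.2 × 10^-6 M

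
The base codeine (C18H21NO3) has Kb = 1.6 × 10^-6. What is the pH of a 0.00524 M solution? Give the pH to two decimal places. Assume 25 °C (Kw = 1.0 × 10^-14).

pH = 9.96

C18H21NO3 + H2O ⇌ C18H22NO3+ + OH-
From the ICE table, Kb = [OH-]²/(0.00524 − [OH-]) = 1.6 × 10^-6.
Since Kb ≪ C₀, [OH-] ≈ √(Kb·C₀) = 9.16 × 10^-5 M.
Check: 1.7% ionized — well under 5%, approximation valid.
pOH = −log(9.16 × 10^-5) = 4.04; pH = 14.00 − 4.04 = 9.96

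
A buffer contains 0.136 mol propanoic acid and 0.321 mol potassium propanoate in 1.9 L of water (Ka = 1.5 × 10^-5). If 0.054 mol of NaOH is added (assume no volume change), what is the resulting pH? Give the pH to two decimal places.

pH = 5.48

After neutralization: n(CH3CH2COOH) = 0.082 mol, n(CH3CH2COO-) = 0.375 mol.
pKa = −log(1.5 × 10^-5) = 4.824
Henderson–Hasselbalch with mole ratio 0.375/0.082: pH = 4.824 + (+0.660)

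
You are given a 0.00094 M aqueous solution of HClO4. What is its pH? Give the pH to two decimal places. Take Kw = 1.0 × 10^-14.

HClO4 is a strong acid and dissociates completely, so [H+] = 0.00094 M.
pH = -log(0.00094) = 3.03

pH = 3.03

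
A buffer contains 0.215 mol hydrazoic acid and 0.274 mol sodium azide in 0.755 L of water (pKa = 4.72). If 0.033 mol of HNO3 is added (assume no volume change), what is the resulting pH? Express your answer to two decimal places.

pH = 4.71

Added H+ converts N3- to HN3: HN3 → 0.248 mol, N3- → 0.241 mol.
Henderson–Hasselbalch with mole ratio 0.241/0.248: pH = 4.72 + (-0.012)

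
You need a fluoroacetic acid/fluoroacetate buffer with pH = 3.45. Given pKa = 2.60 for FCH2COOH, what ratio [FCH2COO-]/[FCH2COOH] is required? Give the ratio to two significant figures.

ratio = 7.1

pH = pKa + log(r) ⇒ log(r) = 3.45 − 2.60 = +0.85
r = [FCH2COO-]/[FCH2COOH] = 10^(+0.85) = 7.08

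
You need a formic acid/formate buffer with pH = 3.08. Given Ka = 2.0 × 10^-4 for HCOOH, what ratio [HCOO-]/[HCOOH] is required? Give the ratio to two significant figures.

ratio = 0.24

pKa = -log(2.0 × 10^-4) = 3.699
pH = pKa + log(r) ⇒ log(r) = 3.08 − 3.699 = -0.619
r = [HCOO-]/[HCOOH] = 10^(-0.619) = 0.24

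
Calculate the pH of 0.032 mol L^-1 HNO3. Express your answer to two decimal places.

HNO3 is a strong acid and dissociates completely, so [H+] = 0.032 M.
pH = -log(0.032) = 1.49

pH = 1.49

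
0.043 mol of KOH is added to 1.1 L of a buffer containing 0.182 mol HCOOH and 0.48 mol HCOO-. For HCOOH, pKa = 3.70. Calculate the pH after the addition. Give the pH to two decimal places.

pH = 4.28

After neutralization: n(HCOOH) = 0.139 mol, n(HCOO-) = 0.523 mol.
pH = pKa + log(n_HCOO-/n_HCOOH) = 3.70 + log(0.523/0.139) = 3.70 + (+0.575)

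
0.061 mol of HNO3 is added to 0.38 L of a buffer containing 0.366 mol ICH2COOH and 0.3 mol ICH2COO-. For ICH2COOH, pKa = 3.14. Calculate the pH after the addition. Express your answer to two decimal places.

After neutralization: n(ICH2COOH) = 0.427 mol, n(ICH2COO-) = 0.239 mol.
Henderson–Hasselbalch with mole ratio 0.239/0.427: pH = 3.14 + (-0.252)

pH = 2.89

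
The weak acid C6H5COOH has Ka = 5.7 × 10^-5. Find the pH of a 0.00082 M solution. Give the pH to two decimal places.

C6H5COOH ⇌ C6H5COO- + H+
Ka = [H+]²/(0.00082 − [H+]) = 5.7 × 10^-5
[H+] is not negligible relative to C₀; solve [H+]² + 5.7e-05·[H+] − 4.67e-08 = 0.
[H+] = (−Ka + √(Ka² + 4·Ka·C₀))/2 = 1.90 × 10^-4 M
pH = −log[H+] = −log(1.90 × 10^-4) = 3.72

pH = 3.72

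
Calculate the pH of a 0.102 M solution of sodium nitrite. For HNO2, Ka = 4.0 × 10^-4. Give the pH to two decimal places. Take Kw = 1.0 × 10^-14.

pH = 8.20

NO2- is the conjugate base of the weak acid HNO2.
Kb = Kw/Ka = 1.0×10^-14 / 4.0 × 10^-4 = 2.50 × 10^-11
Kb = x²/(0.102 − x) = 2.50 × 10^-11
Since Kb ≪ C₀, x ≈ √(Kb·C₀) = 1.60 × 10^-6 M.
Check: 0.0016% ionized — well under 5%, approximation valid.
pOH = 5.80, so pH = 14.00 − pOH = 8.20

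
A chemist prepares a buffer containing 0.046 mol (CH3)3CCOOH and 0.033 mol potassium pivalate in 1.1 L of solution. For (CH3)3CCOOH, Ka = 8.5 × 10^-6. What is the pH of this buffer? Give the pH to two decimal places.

pH = 4.93

pKa = −log(8.5 × 10^-6) = 5.071
pH = pKa + log([A⁻]/[HA]) = 5.071 + log(0.033/0.046)
pH = 5.071 + (-0.144) = 4.93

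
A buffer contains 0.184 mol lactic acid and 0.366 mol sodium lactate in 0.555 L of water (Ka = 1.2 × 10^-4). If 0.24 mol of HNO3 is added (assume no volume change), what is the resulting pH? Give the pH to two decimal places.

pH = 3.39

Added H+ converts CH3CH(OH)COO- to CH3CH(OH)COOH: CH3CH(OH)COOH → 0.424 mol, CH3CH(OH)COO- → 0.126 mol.
pKa = −log(1.2 × 10^-4) = 3.921
pH = pKa + log(n_CH3CH(OH)COO-/n_CH3CH(OH)COOH) = 3.921 + log(0.126/0.424) = 3.921 + (-0.527)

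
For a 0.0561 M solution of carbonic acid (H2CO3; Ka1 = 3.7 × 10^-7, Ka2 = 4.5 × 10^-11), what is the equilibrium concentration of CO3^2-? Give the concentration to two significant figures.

4.5 × 10^-11 M

First ionization gives [H+] ≈ [HCO3-] = 1.44 × 10^-4 M.
Second step: Ka2 = [H+][CO3^2-]/[HCO3-] ≈ [CO3^2-] (since [H+] ≈ [HCO3-]).
So [CO3^2-] ≈ Ka2.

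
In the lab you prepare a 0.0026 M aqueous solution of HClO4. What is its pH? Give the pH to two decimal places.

pH = 2.59

HClO4 is a strong acid and dissociates completely, so [H+] = 0.0026 M.
pH = -log(0.0026) = 2.59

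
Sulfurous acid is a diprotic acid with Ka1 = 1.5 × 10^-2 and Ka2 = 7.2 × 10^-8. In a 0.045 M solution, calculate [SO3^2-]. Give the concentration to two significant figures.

7.2 × 10^-8 M

First ionization gives [H+] ≈ [HSO3-] = 1.95 × 10^-2 M.
Second step: Ka2 = [H+][SO3^2-]/[HSO3-] ≈ [SO3^2-] (since [H+] ≈ [HSO3-]).
So [SO3^2-] ≈ Ka2.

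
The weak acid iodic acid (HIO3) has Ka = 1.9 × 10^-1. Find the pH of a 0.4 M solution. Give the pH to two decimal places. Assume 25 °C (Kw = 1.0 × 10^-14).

pH = 0.71

HIO3 ⇌ IO3- + H+
From the ICE table, Ka = x²/(0.4 − x) = 1.9 × 10^-1.
Here C₀/Ka ≈ 2.11, so the small-x approximation fails. Use the quadratic:
x = (−Ka + √(Ka² + 4·Ka·C₀))/2 = 1.97 × 10^-1 M
pH = −log[H+] = −log(1.97 × 10^-1) = 0.71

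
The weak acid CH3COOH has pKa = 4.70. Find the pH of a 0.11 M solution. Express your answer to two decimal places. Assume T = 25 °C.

pH = 2.83

CH3COOH ⇌ CH3COO- + H+
Ka = 10^(−4.70) = 2.00 × 10^-5
Ka = [H+]²/(0.11 − [H+]) = 2.00 × 10^-5
Since Ka ≪ C₀, [H+] ≈ √(Ka·C₀) = 1.48 × 10^-3 M.
Check: 1.3% ionized — well under 5%, approximation valid.
pH = −log(1.48 × 10^-3) = 2.83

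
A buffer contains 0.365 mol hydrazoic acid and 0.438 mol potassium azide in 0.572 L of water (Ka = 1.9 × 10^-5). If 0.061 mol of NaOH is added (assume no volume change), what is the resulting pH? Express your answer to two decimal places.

OH- converts HN3 to N3-: HN3 → 0.304 mol, N3- → 0.499 mol.
pKa = −log(1.9 × 10^-5) = 4.721
pH = pKa + log(n_N3-/n_HN3) = 4.721 + log(0.499/0.304) = 4.721 + (+0.215)

pH = 4.94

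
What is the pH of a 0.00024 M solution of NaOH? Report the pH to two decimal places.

NaOH is a strong base; [OH-] = 0.00024 M.
pOH = -log(0.00024) = 3.62
pH = 14.00 - 3.62 = 10.38

pH = 10.38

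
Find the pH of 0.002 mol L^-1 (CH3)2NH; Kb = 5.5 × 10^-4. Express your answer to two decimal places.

(CH3)2NH + H2O ⇌ (CH3)2NH2+ + OH-
Kb = [OH-]²/(0.002 − [OH-]) = 5.5 × 10^-4
[OH-] is not negligible relative to C₀; solve [OH-]² + 0.00055·[OH-] − 1.1e-06 = 0.
[OH-] = (−Kb + √(Kb² + 4·Kb·C₀))/2 = 8.09 × 10^-4 M
pOH = 3.09, so pH = 14.00 − pOH = 10.91

pH = 10.91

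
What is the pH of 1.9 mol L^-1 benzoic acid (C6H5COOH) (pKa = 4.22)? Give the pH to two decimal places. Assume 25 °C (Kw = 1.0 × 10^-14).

pH = 1.97

C6H5COOH ⇌ C6H5COO- + H+
Ka = 10^(−4.22) = 6.03 × 10^-5
Ka = [H+]²/(1.9 − [H+]) = 6.03 × 10^-5
Since Ka ≪ C₀, [H+] ≈ √(Ka·C₀) = 1.07 × 10^-2 M.
pH = −log[H+] = −log(1.07 × 10^-2) = 1.97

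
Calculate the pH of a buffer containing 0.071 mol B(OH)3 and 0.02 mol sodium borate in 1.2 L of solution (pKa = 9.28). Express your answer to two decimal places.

pH = 8.73

pH = pKa + log([A⁻]/[HA]) = 9.28 + log(0.02/0.071)
pH = 9.28 + (-0.550) = 8.73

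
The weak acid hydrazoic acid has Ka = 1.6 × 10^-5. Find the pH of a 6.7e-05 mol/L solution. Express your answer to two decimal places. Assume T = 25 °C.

pH = 4.59

HN3 ⇌ N3- + H+
Ka = [H+]²/(6.7e-05 − [H+]) = 1.6 × 10^-5
[H+] is not negligible relative to C₀; solve [H+]² + 1.6e-05·[H+] − 1.07e-09 = 0.
[H+] = [−1.6e-05 + √(1.6e-05² + 4.29e-09)]/2 = 2.57 × 10^-5 M
pH = −log[H+] = −log(2.57 × 10^-5) = 4.59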